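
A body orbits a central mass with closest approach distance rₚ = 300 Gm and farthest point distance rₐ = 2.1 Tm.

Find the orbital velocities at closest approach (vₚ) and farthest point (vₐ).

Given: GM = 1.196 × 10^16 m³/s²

Convert to SI: rₚ = 300 Gm = 3e+11 m; rₐ = 2.1 Tm = 2.1e+12 m.
Use the vis-viva equation v² = GM(2/r − 1/a) with a = (rₚ + rₐ)/2 = (3e+11 + 2.1e+12)/2 = 1.2e+12 m.
vₚ = √(GM · (2/rₚ − 1/a)) = √(1.196e+16 · (2/3e+11 − 1/1.2e+12)) m/s ≈ 264.1 m/s = 264.1 m/s.
vₐ = √(GM · (2/rₐ − 1/a)) = √(1.196e+16 · (2/2.1e+12 − 1/1.2e+12)) m/s ≈ 37.73 m/s = 37.73 m/s.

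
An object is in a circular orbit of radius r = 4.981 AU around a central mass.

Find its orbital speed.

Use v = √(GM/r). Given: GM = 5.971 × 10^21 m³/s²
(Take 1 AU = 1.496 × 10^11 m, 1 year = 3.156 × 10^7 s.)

Convert to SI: r = 4.981 AU = 7.45158e+11 m.
For a circular orbit, gravity supplies the centripetal force, so v = √(GM / r).
v = √(5.971e+21 / 7.45158e+11) m/s ≈ 8.952e+04 m/s = 18.88 AU/year.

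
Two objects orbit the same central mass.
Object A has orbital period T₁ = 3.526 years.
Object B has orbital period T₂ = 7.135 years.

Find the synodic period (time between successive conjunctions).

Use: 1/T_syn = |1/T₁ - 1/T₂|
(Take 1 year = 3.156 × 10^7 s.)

Convert to SI: T₁ = 3.526 years = 1.11281e+08 s; T₂ = 7.135 years = 2.25181e+08 s.
T_syn = |T₁ · T₂ / (T₁ − T₂)|.
T_syn = |1.11281e+08 · 2.25181e+08 / (1.11281e+08 − 2.25181e+08)| s ≈ 2.2e+08 s = 6.971 years.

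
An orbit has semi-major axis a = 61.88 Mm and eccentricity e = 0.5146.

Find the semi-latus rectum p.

Convert to SI: a = 61.88 Mm = 6.188e+07 m.
p = a (1 − e²).
p = 6.188e+07 · (1 − (0.5146)²) = 6.188e+07 · 0.735187 ≈ 4.549e+07 m = 45.49 Mm.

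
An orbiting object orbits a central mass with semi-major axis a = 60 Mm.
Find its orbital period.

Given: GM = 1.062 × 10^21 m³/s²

Convert to SI: a = 60 Mm = 6e+07 m.
Kepler's third law: T = 2π √(a³ / GM).
Substituting a = 6e+07 m and GM = 1.062e+21 m³/s²:
T = 2π √((6e+07)³ / 1.062e+21) s
T ≈ 89.61 s = 1.493 minutes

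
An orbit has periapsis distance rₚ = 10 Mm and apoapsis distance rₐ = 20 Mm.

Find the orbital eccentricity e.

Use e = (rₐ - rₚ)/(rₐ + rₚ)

Convert to SI: rₚ = 10 Mm = 1e+07 m; rₐ = 20 Mm = 2e+07 m.
e = (rₐ − rₚ) / (rₐ + rₚ).
e = (2e+07 − 1e+07) / (2e+07 + 1e+07) = 1e+07 / 3e+07 ≈ 0.3333.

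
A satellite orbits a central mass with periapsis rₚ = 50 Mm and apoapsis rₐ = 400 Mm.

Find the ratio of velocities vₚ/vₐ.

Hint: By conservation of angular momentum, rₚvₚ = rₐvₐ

Convert to SI: rₚ = 50 Mm = 5e+07 m; rₐ = 400 Mm = 4e+08 m.
Conservation of angular momentum gives rₚvₚ = rₐvₐ, so vₚ/vₐ = rₐ/rₚ.
vₚ/vₐ = 4e+08 / 5e+07 ≈ 8.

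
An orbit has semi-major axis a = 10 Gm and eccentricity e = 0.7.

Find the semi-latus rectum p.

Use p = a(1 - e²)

Convert to SI: a = 10 Gm = 1e+10 m.
p = a (1 − e²).
p = 1e+10 · (1 − (0.7)²) = 1e+10 · 0.51 ≈ 5.1e+09 m = 5.1 Gm.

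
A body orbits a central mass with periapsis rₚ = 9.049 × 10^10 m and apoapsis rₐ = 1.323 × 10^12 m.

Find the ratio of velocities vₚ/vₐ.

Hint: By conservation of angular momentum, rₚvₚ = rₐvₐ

Conservation of angular momentum gives rₚvₚ = rₐvₐ, so vₚ/vₐ = rₐ/rₚ.
vₚ/vₐ = 1.323e+12 / 9.049e+10 ≈ 14.62.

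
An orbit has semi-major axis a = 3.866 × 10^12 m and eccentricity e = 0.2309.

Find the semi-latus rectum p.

p = a (1 − e²).
p = 3.866e+12 · (1 − (0.2309)²) = 3.866e+12 · 0.946685 ≈ 3.66e+12 m = 3.66 × 10^12 m.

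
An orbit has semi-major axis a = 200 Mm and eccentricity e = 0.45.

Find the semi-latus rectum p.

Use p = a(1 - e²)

Convert to SI: a = 200 Mm = 2e+08 m.
p = a (1 − e²).
p = 2e+08 · (1 − (0.45)²) = 2e+08 · 0.7975 ≈ 1.595e+08 m = 159.5 Mm.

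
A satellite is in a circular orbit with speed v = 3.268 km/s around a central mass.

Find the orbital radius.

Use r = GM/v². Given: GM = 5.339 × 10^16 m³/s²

Convert to SI: v = 3.268 km/s = 3268 m/s.
For a circular orbit, v² = GM / r, so r = GM / v².
r = 5.339e+16 / (3268)² m ≈ 4.999e+09 m = 4.999 Gm.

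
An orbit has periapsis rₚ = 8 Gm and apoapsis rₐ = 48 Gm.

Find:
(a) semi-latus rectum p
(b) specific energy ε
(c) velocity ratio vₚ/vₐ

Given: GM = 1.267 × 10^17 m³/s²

Convert to SI: rₚ = 8 Gm = 8e+09 m; rₐ = 48 Gm = 4.8e+10 m.
(a) From a = (rₚ + rₐ)/2 = 2.8e+10 m and e = (rₐ − rₚ)/(rₐ + rₚ) = 0.714286, p = a(1 − e²) = 2.8e+10 · (1 − (0.714286)²) ≈ 1.371e+10 m
(b) With a = (rₚ + rₐ)/2 = 2.8e+10 m, ε = −GM/(2a) = −1.267e+17/(2 · 2.8e+10) J/kg ≈ -2.262e+06 J/kg
(c) Conservation of angular momentum (rₚvₚ = rₐvₐ) gives vₚ/vₐ = rₐ/rₚ = 4.8e+10/8e+09 ≈ 6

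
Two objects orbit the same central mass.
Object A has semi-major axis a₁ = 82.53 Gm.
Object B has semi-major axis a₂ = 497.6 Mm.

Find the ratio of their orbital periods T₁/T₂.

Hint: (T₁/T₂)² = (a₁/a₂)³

Convert to SI: a₁ = 82.53 Gm = 8.253e+10 m; a₂ = 497.6 Mm = 4.976e+08 m.
From Kepler's third law, (T₁/T₂)² = (a₁/a₂)³, so T₁/T₂ = (a₁/a₂)^(3/2).
a₁/a₂ = 8.253e+10 / 4.976e+08 = 165.856.
T₁/T₂ = (165.856)^(3/2) ≈ 2136.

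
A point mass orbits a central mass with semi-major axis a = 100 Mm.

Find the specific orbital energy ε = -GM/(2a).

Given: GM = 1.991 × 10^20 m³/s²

Convert to SI: a = 100 Mm = 1e+08 m.
ε = −GM / (2a).
ε = −1.991e+20 / (2 · 1e+08) J/kg ≈ -9.955e+11 J/kg = -995.5 GJ/kg.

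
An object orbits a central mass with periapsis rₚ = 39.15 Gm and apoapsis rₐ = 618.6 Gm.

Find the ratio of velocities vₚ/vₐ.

Convert to SI: rₚ = 39.15 Gm = 3.915e+10 m; rₐ = 618.6 Gm = 6.186e+11 m.
Conservation of angular momentum gives rₚvₚ = rₐvₐ, so vₚ/vₐ = rₐ/rₚ.
vₚ/vₐ = 6.186e+11 / 3.915e+10 ≈ 15.8.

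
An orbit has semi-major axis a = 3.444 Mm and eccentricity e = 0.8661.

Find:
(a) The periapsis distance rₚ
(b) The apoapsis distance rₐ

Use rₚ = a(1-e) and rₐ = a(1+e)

Convert to SI: a = 3.444 Mm = 3.444e+06 m.
(a) rₚ = a(1 − e) = 3.444e+06 · (1 − 0.8661) = 3.444e+06 · 0.1339 ≈ 4.612e+05 m = 461.2 km.
(b) rₐ = a(1 + e) = 3.444e+06 · (1 + 0.8661) = 3.444e+06 · 1.8661 ≈ 6.427e+06 m = 6.427 Mm.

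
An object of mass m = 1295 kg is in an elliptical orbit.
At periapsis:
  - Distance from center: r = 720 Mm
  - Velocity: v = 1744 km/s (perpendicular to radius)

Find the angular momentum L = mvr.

Convert to SI: r = 720 Mm = 7.2e+08 m; v = 1744 km/s = 1.744e+06 m/s.
Since v is perpendicular to r, L = m · v · r.
L = 1295 · 1.744e+06 · 7.2e+08 kg·m²/s ≈ 1.626e+18 kg·m²/s.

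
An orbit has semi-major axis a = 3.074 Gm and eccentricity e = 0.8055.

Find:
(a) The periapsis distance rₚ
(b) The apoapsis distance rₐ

Convert to SI: a = 3.074 Gm = 3.074e+09 m.
(a) rₚ = a(1 − e) = 3.074e+09 · (1 − 0.8055) = 3.074e+09 · 0.1945 ≈ 5.979e+08 m = 597.9 Mm.
(b) rₐ = a(1 + e) = 3.074e+09 · (1 + 0.8055) = 3.074e+09 · 1.8055 ≈ 5.55e+09 m = 5.55 Gm.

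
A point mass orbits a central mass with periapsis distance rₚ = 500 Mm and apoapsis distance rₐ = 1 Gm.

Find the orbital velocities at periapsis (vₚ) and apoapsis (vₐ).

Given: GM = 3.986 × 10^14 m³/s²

Convert to SI: rₚ = 500 Mm = 5e+08 m; rₐ = 1 Gm = 1e+09 m.
Use the vis-viva equation v² = GM(2/r − 1/a) with a = (rₚ + rₐ)/2 = (5e+08 + 1e+09)/2 = 7.5e+08 m.
vₚ = √(GM · (2/rₚ − 1/a)) = √(3.986e+14 · (2/5e+08 − 1/7.5e+08)) m/s ≈ 1031 m/s = 1.031 km/s.
vₐ = √(GM · (2/rₐ − 1/a)) = √(3.986e+14 · (2/1e+09 − 1/7.5e+08)) m/s ≈ 515.5 m/s = 515.5 m/s.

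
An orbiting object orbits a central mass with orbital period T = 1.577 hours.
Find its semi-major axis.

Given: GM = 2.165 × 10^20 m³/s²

Convert to SI: T = 1.577 hours = 5677.2 s.
Invert Kepler's third law: a = (GM · T² / (4π²))^(1/3).
Substituting T = 5677.2 s and GM = 2.165e+20 m³/s²:
a = (2.165e+20 · (5677.2)² / (4π²))^(1/3) m
a ≈ 5.612e+08 m = 5.612 × 10^8 m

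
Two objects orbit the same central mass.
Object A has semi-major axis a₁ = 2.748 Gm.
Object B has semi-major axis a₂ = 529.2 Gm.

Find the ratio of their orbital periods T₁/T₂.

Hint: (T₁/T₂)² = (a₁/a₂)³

Convert to SI: a₁ = 2.748 Gm = 2.748e+09 m; a₂ = 529.2 Gm = 5.292e+11 m.
From Kepler's third law, (T₁/T₂)² = (a₁/a₂)³, so T₁/T₂ = (a₁/a₂)^(3/2).
a₁/a₂ = 2.748e+09 / 5.292e+11 = 0.00519274.
T₁/T₂ = (0.00519274)^(3/2) ≈ 0.0003742.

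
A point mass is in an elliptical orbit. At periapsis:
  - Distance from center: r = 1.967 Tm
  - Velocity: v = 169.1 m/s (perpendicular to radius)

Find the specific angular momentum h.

Convert to SI: r = 1.967 Tm = 1.967e+12 m.
With v perpendicular to r, h = r · v.
h = 1.967e+12 · 169.1 m²/s ≈ 3.326e+14 m²/s.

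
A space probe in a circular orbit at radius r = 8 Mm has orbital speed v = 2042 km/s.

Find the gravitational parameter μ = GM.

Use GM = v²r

Convert to SI: r = 8 Mm = 8e+06 m; v = 2042 km/s = 2.042e+06 m/s.
For a circular orbit v² = GM/r, so GM = v² · r.
GM = (2.042e+06)² · 8e+06 m³/s² ≈ 3.336e+19 m³/s² = 3.336 × 10^19 m³/s².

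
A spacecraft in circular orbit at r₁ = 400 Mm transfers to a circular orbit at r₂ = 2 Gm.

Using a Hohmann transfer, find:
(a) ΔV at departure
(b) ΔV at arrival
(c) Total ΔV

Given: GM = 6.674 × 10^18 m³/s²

Convert to SI: r₁ = 400 Mm = 4e+08 m; r₂ = 2 Gm = 2e+09 m.
Transfer semi-major axis: a_t = (r₁ + r₂)/2 = (4e+08 + 2e+09)/2 = 1.2e+09 m.
Circular speeds: v₁ = √(GM/r₁) = 129170 m/s, v₂ = √(GM/r₂) = 57766.8 m/s.
Transfer speeds (vis-viva v² = GM(2/r − 1/a_t)): v₁ᵗ = 166758 m/s, v₂ᵗ = 33351.7 m/s.
(a) ΔV₁ = |v₁ᵗ − v₁| ≈ 3.759e+04 m/s = 37.59 km/s.
(b) ΔV₂ = |v₂ − v₂ᵗ| ≈ 2.442e+04 m/s = 24.42 km/s.
(c) ΔV_total = ΔV₁ + ΔV₂ ≈ 6.2e+04 m/s = 62 km/s.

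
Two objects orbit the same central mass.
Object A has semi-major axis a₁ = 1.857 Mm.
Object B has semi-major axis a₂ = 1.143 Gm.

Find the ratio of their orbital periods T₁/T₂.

Convert to SI: a₁ = 1.857 Mm = 1.857e+06 m; a₂ = 1.143 Gm = 1.143e+09 m.
From Kepler's third law, (T₁/T₂)² = (a₁/a₂)³, so T₁/T₂ = (a₁/a₂)^(3/2).
a₁/a₂ = 1.857e+06 / 1.143e+09 = 0.00162467.
T₁/T₂ = (0.00162467)^(3/2) ≈ 6.549e-05.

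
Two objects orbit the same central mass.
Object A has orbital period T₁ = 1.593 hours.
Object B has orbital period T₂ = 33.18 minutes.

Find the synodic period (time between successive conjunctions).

Convert to SI: T₁ = 1.593 hours = 5734.8 s; T₂ = 33.18 minutes = 1990.8 s.
T_syn = |T₁ · T₂ / (T₁ − T₂)|.
T_syn = |5734.8 · 1990.8 / (5734.8 − 1990.8)| s ≈ 3049 s = 50.82 minutes.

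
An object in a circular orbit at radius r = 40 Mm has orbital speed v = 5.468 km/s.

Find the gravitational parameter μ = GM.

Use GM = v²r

Convert to SI: r = 40 Mm = 4e+07 m; v = 5.468 km/s = 5468 m/s.
For a circular orbit v² = GM/r, so GM = v² · r.
GM = (5468)² · 4e+07 m³/s² ≈ 1.196e+15 m³/s² = 1.196 × 10^15 m³/s².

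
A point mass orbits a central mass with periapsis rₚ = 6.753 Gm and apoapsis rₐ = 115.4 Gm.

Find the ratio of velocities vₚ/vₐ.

Convert to SI: rₚ = 6.753 Gm = 6.753e+09 m; rₐ = 115.4 Gm = 1.154e+11 m.
Conservation of angular momentum gives rₚvₚ = rₐvₐ, so vₚ/vₐ = rₐ/rₚ.
vₚ/vₐ = 1.154e+11 / 6.753e+09 ≈ 17.09.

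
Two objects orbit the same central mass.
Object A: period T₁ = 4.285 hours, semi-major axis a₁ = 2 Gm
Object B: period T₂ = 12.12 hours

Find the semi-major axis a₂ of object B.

Convert to SI: T₁ = 4.285 hours = 15426 s; a₁ = 2 Gm = 2e+09 m; T₂ = 12.12 hours = 43632 s.
Kepler's third law: (T₁/T₂)² = (a₁/a₂)³ ⇒ a₂ = a₁ · (T₂/T₁)^(2/3).
T₂/T₁ = 43632 / 15426 = 2.82847.
a₂ = 2e+09 · (2.82847)^(2/3) m ≈ 4e+09 m = 4 Gm.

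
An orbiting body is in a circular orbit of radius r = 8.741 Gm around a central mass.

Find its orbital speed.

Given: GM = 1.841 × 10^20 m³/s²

Convert to SI: r = 8.741 Gm = 8.741e+09 m.
For a circular orbit, gravity supplies the centripetal force, so v = √(GM / r).
v = √(1.841e+20 / 8.741e+09) m/s ≈ 1.451e+05 m/s = 145.1 km/s.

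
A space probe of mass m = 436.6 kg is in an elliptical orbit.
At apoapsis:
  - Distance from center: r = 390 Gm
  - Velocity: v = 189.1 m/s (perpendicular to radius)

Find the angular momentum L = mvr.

Convert to SI: r = 390 Gm = 3.9e+11 m.
Since v is perpendicular to r, L = m · v · r.
L = 436.6 · 189.1 · 3.9e+11 kg·m²/s ≈ 3.22e+16 kg·m²/s.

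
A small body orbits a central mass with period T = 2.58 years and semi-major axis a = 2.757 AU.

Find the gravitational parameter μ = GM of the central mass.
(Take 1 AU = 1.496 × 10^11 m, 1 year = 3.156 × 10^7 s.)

Convert to SI: T = 2.58 years = 8.14248e+07 s; a = 2.757 AU = 4.12447e+11 m.
GM = 4π² · a³ / T².
GM = 4π² · (4.12447e+11)³ / (8.14248e+07)² m³/s² ≈ 4.178e+20 m³/s² = 4.178 × 10^20 m³/s².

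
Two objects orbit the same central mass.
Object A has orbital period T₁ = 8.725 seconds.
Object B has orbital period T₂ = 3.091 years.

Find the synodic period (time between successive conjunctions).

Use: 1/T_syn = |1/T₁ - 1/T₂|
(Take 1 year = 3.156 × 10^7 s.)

Convert to SI: T₂ = 3.091 years = 9.7552e+07 s.
T_syn = |T₁ · T₂ / (T₁ − T₂)|.
T_syn = |8.725 · 9.7552e+07 / (8.725 − 9.7552e+07)| s ≈ 8.725 s = 8.725 seconds.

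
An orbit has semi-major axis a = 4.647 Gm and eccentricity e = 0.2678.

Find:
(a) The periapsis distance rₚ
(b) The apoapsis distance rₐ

Convert to SI: a = 4.647 Gm = 4.647e+09 m.
(a) rₚ = a(1 − e) = 4.647e+09 · (1 − 0.2678) = 4.647e+09 · 0.7322 ≈ 3.403e+09 m = 3.403 Gm.
(b) rₐ = a(1 + e) = 4.647e+09 · (1 + 0.2678) = 4.647e+09 · 1.2678 ≈ 5.891e+09 m = 5.891 Gm.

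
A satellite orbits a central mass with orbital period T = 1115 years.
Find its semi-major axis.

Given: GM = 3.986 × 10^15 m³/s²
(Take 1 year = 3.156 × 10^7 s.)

Convert to SI: T = 1115 years = 3.51894e+10 s.
Invert Kepler's third law: a = (GM · T² / (4π²))^(1/3).
Substituting T = 3.51894e+10 s and GM = 3.986e+15 m³/s²:
a = (3.986e+15 · (3.51894e+10)² / (4π²))^(1/3) m
a ≈ 5e+11 m = 500 Gm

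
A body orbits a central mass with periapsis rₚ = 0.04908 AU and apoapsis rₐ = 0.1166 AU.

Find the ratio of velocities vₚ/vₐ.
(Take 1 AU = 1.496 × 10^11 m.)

Convert to SI: rₚ = 0.04908 AU = 7.34237e+09 m; rₐ = 0.1166 AU = 1.74434e+10 m.
Conservation of angular momentum gives rₚvₚ = rₐvₐ, so vₚ/vₐ = rₐ/rₚ.
vₚ/vₐ = 1.74434e+10 / 7.34237e+09 ≈ 2.376.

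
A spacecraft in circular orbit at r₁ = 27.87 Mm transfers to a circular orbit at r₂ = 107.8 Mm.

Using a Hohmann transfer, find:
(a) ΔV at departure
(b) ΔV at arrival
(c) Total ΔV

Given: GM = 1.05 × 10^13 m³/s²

Convert to SI: r₁ = 27.87 Mm = 2.787e+07 m; r₂ = 107.8 Mm = 1.078e+08 m.
Transfer semi-major axis: a_t = (r₁ + r₂)/2 = (2.787e+07 + 1.078e+08)/2 = 6.7835e+07 m.
Circular speeds: v₁ = √(GM/r₁) = 613.799 m/s, v₂ = √(GM/r₂) = 312.094 m/s.
Transfer speeds (vis-viva v² = GM(2/r − 1/a_t)): v₁ᵗ = 773.764 m/s, v₂ᵗ = 200.045 m/s.
(a) ΔV₁ = |v₁ᵗ − v₁| ≈ 160 m/s = 160 m/s.
(b) ΔV₂ = |v₂ − v₂ᵗ| ≈ 112 m/s = 112 m/s.
(c) ΔV_total = ΔV₁ + ΔV₂ ≈ 272 m/s = 272 m/s.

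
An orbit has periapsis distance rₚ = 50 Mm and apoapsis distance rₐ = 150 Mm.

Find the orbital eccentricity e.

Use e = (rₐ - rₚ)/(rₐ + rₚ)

Convert to SI: rₚ = 50 Mm = 5e+07 m; rₐ = 150 Mm = 1.5e+08 m.
e = (rₐ − rₚ) / (rₐ + rₚ).
e = (1.5e+08 − 5e+07) / (1.5e+08 + 5e+07) = 1e+08 / 2e+08 ≈ 0.5.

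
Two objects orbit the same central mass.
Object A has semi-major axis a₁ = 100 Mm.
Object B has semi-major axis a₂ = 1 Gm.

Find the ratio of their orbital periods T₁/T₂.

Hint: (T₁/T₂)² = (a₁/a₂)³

Convert to SI: a₁ = 100 Mm = 1e+08 m; a₂ = 1 Gm = 1e+09 m.
From Kepler's third law, (T₁/T₂)² = (a₁/a₂)³, so T₁/T₂ = (a₁/a₂)^(3/2).
a₁/a₂ = 1e+08 / 1e+09 = 0.1.
T₁/T₂ = (0.1)^(3/2) ≈ 0.03162.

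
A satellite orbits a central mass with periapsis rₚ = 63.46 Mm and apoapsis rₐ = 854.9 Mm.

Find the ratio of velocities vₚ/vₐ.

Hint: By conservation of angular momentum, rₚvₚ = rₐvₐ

Convert to SI: rₚ = 63.46 Mm = 6.346e+07 m; rₐ = 854.9 Mm = 8.549e+08 m.
Conservation of angular momentum gives rₚvₚ = rₐvₐ, so vₚ/vₐ = rₐ/rₚ.
vₚ/vₐ = 8.549e+08 / 6.346e+07 ≈ 13.47.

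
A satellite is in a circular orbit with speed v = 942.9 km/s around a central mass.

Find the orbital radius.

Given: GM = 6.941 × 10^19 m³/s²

Convert to SI: v = 942.9 km/s = 942900 m/s.
For a circular orbit, v² = GM / r, so r = GM / v².
r = 6.941e+19 / (942900)² m ≈ 7.807e+07 m = 78.07 Mm.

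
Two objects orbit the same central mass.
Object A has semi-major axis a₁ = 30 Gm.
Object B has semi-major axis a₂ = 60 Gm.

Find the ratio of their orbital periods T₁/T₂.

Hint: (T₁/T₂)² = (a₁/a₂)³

Convert to SI: a₁ = 30 Gm = 3e+10 m; a₂ = 60 Gm = 6e+10 m.
From Kepler's third law, (T₁/T₂)² = (a₁/a₂)³, so T₁/T₂ = (a₁/a₂)^(3/2).
a₁/a₂ = 3e+10 / 6e+10 = 0.5.
T₁/T₂ = (0.5)^(3/2) ≈ 0.3536.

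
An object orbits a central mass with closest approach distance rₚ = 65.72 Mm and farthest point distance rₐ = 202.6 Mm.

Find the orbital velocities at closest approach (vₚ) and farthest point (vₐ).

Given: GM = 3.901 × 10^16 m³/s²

Convert to SI: rₚ = 65.72 Mm = 6.572e+07 m; rₐ = 202.6 Mm = 2.026e+08 m.
Use the vis-viva equation v² = GM(2/r − 1/a) with a = (rₚ + rₐ)/2 = (6.572e+07 + 2.026e+08)/2 = 1.3416e+08 m.
vₚ = √(GM · (2/rₚ − 1/a)) = √(3.901e+16 · (2/6.572e+07 − 1/1.3416e+08)) m/s ≈ 2.994e+04 m/s = 29.94 km/s.
vₐ = √(GM · (2/rₐ − 1/a)) = √(3.901e+16 · (2/2.026e+08 − 1/1.3416e+08)) m/s ≈ 9712 m/s = 9.712 km/s.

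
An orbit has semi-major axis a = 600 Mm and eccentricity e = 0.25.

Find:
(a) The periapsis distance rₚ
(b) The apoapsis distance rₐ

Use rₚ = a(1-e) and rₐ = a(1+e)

Convert to SI: a = 600 Mm = 6e+08 m.
(a) rₚ = a(1 − e) = 6e+08 · (1 − 0.25) = 6e+08 · 0.75 ≈ 4.5e+08 m = 450 Mm.
(b) rₐ = a(1 + e) = 6e+08 · (1 + 0.25) = 6e+08 · 1.25 ≈ 7.5e+08 m = 750 Mm.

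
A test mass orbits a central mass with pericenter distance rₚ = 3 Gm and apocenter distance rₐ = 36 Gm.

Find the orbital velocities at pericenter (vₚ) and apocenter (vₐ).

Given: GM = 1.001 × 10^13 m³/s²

Convert to SI: rₚ = 3 Gm = 3e+09 m; rₐ = 36 Gm = 3.6e+10 m.
Use the vis-viva equation v² = GM(2/r − 1/a) with a = (rₚ + rₐ)/2 = (3e+09 + 3.6e+10)/2 = 1.95e+10 m.
vₚ = √(GM · (2/rₚ − 1/a)) = √(1.001e+13 · (2/3e+09 − 1/1.95e+10)) m/s ≈ 78.49 m/s = 78.49 m/s.
vₐ = √(GM · (2/rₐ − 1/a)) = √(1.001e+13 · (2/3.6e+10 − 1/1.95e+10)) m/s ≈ 6.54 m/s = 6.54 m/s.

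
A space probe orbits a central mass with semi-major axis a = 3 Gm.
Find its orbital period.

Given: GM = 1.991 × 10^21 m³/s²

Convert to SI: a = 3 Gm = 3e+09 m.
Kepler's third law: T = 2π √(a³ / GM).
Substituting a = 3e+09 m and GM = 1.991e+21 m³/s²:
T = 2π √((3e+09)³ / 1.991e+21) s
T ≈ 2.314e+04 s = 6.427 hours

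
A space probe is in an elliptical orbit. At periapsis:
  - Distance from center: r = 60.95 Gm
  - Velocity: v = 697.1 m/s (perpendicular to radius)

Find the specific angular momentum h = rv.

Convert to SI: r = 60.95 Gm = 6.095e+10 m.
With v perpendicular to r, h = r · v.
h = 6.095e+10 · 697.1 m²/s ≈ 4.249e+13 m²/s.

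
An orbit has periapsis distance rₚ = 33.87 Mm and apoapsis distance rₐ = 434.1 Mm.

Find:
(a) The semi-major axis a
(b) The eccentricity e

Convert to SI: rₚ = 33.87 Mm = 3.387e+07 m; rₐ = 434.1 Mm = 4.341e+08 m.
(a) a = (rₚ + rₐ) / 2 = (3.387e+07 + 4.341e+08) / 2 ≈ 2.34e+08 m = 234 Mm.
(b) e = (rₐ − rₚ) / (rₐ + rₚ) = (4.341e+08 − 3.387e+07) / (4.341e+08 + 3.387e+07) ≈ 0.8552.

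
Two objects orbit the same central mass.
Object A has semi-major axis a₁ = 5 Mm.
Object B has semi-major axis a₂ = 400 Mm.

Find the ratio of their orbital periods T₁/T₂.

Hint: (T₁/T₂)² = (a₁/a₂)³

Convert to SI: a₁ = 5 Mm = 5e+06 m; a₂ = 400 Mm = 4e+08 m.
From Kepler's third law, (T₁/T₂)² = (a₁/a₂)³, so T₁/T₂ = (a₁/a₂)^(3/2).
a₁/a₂ = 5e+06 / 4e+08 = 0.0125.
T₁/T₂ = (0.0125)^(3/2) ≈ 0.001398.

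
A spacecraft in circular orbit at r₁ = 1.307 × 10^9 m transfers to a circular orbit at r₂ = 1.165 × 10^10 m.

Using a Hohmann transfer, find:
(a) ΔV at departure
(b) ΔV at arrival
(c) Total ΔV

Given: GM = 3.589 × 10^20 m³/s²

Transfer semi-major axis: a_t = (r₁ + r₂)/2 = (1.307e+09 + 1.165e+10)/2 = 6.4785e+09 m.
Circular speeds: v₁ = √(GM/r₁) = 524021 m/s, v₂ = √(GM/r₂) = 175519 m/s.
Transfer speeds (vis-viva v² = GM(2/r − 1/a_t)): v₁ᵗ = 702708 m/s, v₂ᵗ = 78836 m/s.
(a) ΔV₁ = |v₁ᵗ − v₁| ≈ 1.787e+05 m/s = 178.7 km/s.
(b) ΔV₂ = |v₂ − v₂ᵗ| ≈ 9.668e+04 m/s = 96.68 km/s.
(c) ΔV_total = ΔV₁ + ΔV₂ ≈ 2.754e+05 m/s = 275.4 km/s.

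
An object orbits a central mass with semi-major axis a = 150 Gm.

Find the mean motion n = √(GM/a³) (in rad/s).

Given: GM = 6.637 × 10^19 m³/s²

Convert to SI: a = 150 Gm = 1.5e+11 m.
n = √(GM / a³).
n = √(6.637e+19 / (1.5e+11)³) rad/s ≈ 1.402e-07 rad/s.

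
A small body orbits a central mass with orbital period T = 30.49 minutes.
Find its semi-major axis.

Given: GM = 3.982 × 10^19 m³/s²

Convert to SI: T = 30.49 minutes = 1829.4 s.
Invert Kepler's third law: a = (GM · T² / (4π²))^(1/3).
Substituting T = 1829.4 s and GM = 3.982e+19 m³/s²:
a = (3.982e+19 · (1829.4)² / (4π²))^(1/3) m
a ≈ 1.5e+08 m = 150 Mm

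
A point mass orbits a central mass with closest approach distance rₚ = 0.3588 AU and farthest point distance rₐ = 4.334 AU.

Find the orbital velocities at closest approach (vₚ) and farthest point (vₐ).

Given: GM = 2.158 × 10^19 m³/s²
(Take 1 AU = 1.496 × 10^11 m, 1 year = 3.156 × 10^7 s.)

Convert to SI: rₚ = 0.3588 AU = 5.36765e+10 m; rₐ = 4.334 AU = 6.48366e+11 m.
Use the vis-viva equation v² = GM(2/r − 1/a) with a = (rₚ + rₐ)/2 = (5.36765e+10 + 6.48366e+11)/2 = 3.51021e+11 m.
vₚ = √(GM · (2/rₚ − 1/a)) = √(2.158e+19 · (2/5.36765e+10 − 1/3.51021e+11)) m/s ≈ 2.725e+04 m/s = 5.749 AU/year.
vₐ = √(GM · (2/rₐ − 1/a)) = √(2.158e+19 · (2/6.48366e+11 − 1/3.51021e+11)) m/s ≈ 2256 m/s = 0.4759 AU/year.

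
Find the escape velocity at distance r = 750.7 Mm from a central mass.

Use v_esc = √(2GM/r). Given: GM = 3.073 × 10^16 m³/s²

Convert to SI: r = 750.7 Mm = 7.507e+08 m.
Escape velocity comes from setting total energy to zero: ½v² − GM/r = 0 ⇒ v_esc = √(2GM / r).
v_esc = √(2 · 3.073e+16 / 7.507e+08) m/s ≈ 9048 m/s = 9.048 km/s.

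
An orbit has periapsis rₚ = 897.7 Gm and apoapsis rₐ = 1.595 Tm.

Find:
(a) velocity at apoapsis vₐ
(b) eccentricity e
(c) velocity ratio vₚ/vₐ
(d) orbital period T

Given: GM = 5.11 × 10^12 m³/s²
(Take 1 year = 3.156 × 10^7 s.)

Convert to SI: rₚ = 897.7 Gm = 8.977e+11 m; rₐ = 1.595 Tm = 1.595e+12 m.
(a) With a = (rₚ + rₐ)/2 = 1.24635e+12 m, vₐ = √(GM (2/rₐ − 1/a)) = √(5.11e+12 · (2/1.595e+12 − 1/1.24635e+12)) m/s ≈ 1.519 m/s
(b) e = (rₐ − rₚ)/(rₐ + rₚ) = (1.595e+12 − 8.977e+11)/(1.595e+12 + 8.977e+11) ≈ 0.2797
(c) Conservation of angular momentum (rₚvₚ = rₐvₐ) gives vₚ/vₐ = rₐ/rₚ = 1.595e+12/8.977e+11 ≈ 1.777
(d) With a = (rₚ + rₐ)/2 = 1.24635e+12 m, T = 2π √(a³/GM) = 2π √((1.24635e+12)³/5.11e+12) s ≈ 3.867e+12 s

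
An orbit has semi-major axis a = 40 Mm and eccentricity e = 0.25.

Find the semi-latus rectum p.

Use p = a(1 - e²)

Convert to SI: a = 40 Mm = 4e+07 m.
p = a (1 − e²).
p = 4e+07 · (1 − (0.25)²) = 4e+07 · 0.9375 ≈ 3.75e+07 m = 37.5 Mm.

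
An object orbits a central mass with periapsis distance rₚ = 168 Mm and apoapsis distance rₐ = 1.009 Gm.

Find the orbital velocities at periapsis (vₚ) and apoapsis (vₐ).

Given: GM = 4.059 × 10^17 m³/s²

Convert to SI: rₚ = 168 Mm = 1.68e+08 m; rₐ = 1.009 Gm = 1.009e+09 m.
Use the vis-viva equation v² = GM(2/r − 1/a) with a = (rₚ + rₐ)/2 = (1.68e+08 + 1.009e+09)/2 = 5.885e+08 m.
vₚ = √(GM · (2/rₚ − 1/a)) = √(4.059e+17 · (2/1.68e+08 − 1/5.885e+08)) m/s ≈ 6.436e+04 m/s = 64.36 km/s.
vₐ = √(GM · (2/rₐ − 1/a)) = √(4.059e+17 · (2/1.009e+09 − 1/5.885e+08)) m/s ≈ 1.072e+04 m/s = 10.72 km/s.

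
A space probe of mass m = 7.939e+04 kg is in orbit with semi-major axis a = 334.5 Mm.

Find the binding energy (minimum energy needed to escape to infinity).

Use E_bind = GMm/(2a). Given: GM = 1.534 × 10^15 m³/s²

Convert to SI: a = 334.5 Mm = 3.345e+08 m.
Total orbital energy is E = −GMm/(2a); binding energy is E_bind = −E = GMm/(2a).
E_bind = 1.534e+15 · 7.939e+04 / (2 · 3.345e+08) J ≈ 1.82e+11 J = 182 GJ.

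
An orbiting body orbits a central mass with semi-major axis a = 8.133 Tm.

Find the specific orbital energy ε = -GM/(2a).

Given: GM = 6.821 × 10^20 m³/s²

Convert to SI: a = 8.133 Tm = 8.133e+12 m.
ε = −GM / (2a).
ε = −6.821e+20 / (2 · 8.133e+12) J/kg ≈ -4.193e+07 J/kg = -41.93 MJ/kg.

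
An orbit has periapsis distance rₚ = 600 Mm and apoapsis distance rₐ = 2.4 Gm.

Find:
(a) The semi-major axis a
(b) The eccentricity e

Convert to SI: rₚ = 600 Mm = 6e+08 m; rₐ = 2.4 Gm = 2.4e+09 m.
(a) a = (rₚ + rₐ) / 2 = (6e+08 + 2.4e+09) / 2 ≈ 1.5e+09 m = 1.5 Gm.
(b) e = (rₐ − rₚ) / (rₐ + rₚ) = (2.4e+09 − 6e+08) / (2.4e+09 + 6e+08) ≈ 0.6.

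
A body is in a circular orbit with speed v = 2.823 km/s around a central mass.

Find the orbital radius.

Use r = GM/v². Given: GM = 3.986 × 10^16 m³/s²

Convert to SI: v = 2.823 km/s = 2823 m/s.
For a circular orbit, v² = GM / r, so r = GM / v².
r = 3.986e+16 / (2823)² m ≈ 5.002e+09 m = 5.002 Gm.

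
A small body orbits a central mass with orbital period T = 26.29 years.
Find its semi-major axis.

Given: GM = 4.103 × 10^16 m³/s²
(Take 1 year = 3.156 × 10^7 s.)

Convert to SI: T = 26.29 years = 8.29712e+08 s.
Invert Kepler's third law: a = (GM · T² / (4π²))^(1/3).
Substituting T = 8.29712e+08 s and GM = 4.103e+16 m³/s²:
a = (4.103e+16 · (8.29712e+08)² / (4π²))^(1/3) m
a ≈ 8.944e+10 m = 8.944 × 10^10 m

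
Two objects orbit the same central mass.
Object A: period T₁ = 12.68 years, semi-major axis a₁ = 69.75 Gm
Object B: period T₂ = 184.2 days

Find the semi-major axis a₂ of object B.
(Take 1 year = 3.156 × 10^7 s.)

Convert to SI: T₁ = 12.68 years = 4.00181e+08 s; a₁ = 69.75 Gm = 6.975e+10 m; T₂ = 184.2 days = 1.59149e+07 s.
Kepler's third law: (T₁/T₂)² = (a₁/a₂)³ ⇒ a₂ = a₁ · (T₂/T₁)^(2/3).
T₂/T₁ = 1.59149e+07 / 4.00181e+08 = 0.0397692.
a₂ = 6.975e+10 · (0.0397692)^(2/3) m ≈ 8.127e+09 m = 8.127 Gm.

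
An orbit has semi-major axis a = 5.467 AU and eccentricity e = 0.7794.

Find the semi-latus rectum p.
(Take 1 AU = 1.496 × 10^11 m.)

Convert to SI: a = 5.467 AU = 8.17863e+11 m.
p = a (1 − e²).
p = 8.17863e+11 · (1 − (0.7794)²) = 8.17863e+11 · 0.392536 ≈ 3.21e+11 m = 2.146 AU.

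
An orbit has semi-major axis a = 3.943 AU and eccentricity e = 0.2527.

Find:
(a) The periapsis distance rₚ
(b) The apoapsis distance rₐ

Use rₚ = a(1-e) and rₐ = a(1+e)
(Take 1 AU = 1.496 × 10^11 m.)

Convert to SI: a = 3.943 AU = 5.89873e+11 m.
(a) rₚ = a(1 − e) = 5.89873e+11 · (1 − 0.2527) = 5.89873e+11 · 0.7473 ≈ 4.408e+11 m = 2.947 AU.
(b) rₐ = a(1 + e) = 5.89873e+11 · (1 + 0.2527) = 5.89873e+11 · 1.2527 ≈ 7.389e+11 m = 4.939 AU.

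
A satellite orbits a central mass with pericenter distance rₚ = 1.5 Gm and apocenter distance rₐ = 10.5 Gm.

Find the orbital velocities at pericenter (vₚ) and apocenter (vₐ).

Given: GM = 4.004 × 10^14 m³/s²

Convert to SI: rₚ = 1.5 Gm = 1.5e+09 m; rₐ = 10.5 Gm = 1.05e+10 m.
Use the vis-viva equation v² = GM(2/r − 1/a) with a = (rₚ + rₐ)/2 = (1.5e+09 + 1.05e+10)/2 = 6e+09 m.
vₚ = √(GM · (2/rₚ − 1/a)) = √(4.004e+14 · (2/1.5e+09 − 1/6e+09)) m/s ≈ 683.5 m/s = 683.5 m/s.
vₐ = √(GM · (2/rₐ − 1/a)) = √(4.004e+14 · (2/1.05e+10 − 1/6e+09)) m/s ≈ 97.64 m/s = 97.64 m/s.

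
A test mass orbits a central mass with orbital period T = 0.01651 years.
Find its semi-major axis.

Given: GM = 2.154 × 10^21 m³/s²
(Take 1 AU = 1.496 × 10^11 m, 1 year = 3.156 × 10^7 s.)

Convert to SI: T = 0.01651 years = 521056 s.
Invert Kepler's third law: a = (GM · T² / (4π²))^(1/3).
Substituting T = 521056 s and GM = 2.154e+21 m³/s²:
a = (2.154e+21 · (521056)² / (4π²))^(1/3) m
a ≈ 2.456e+10 m = 0.1642 AU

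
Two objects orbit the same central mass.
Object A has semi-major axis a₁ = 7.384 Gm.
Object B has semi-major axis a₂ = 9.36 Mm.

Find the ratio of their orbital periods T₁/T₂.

Convert to SI: a₁ = 7.384 Gm = 7.384e+09 m; a₂ = 9.36 Mm = 9.36e+06 m.
From Kepler's third law, (T₁/T₂)² = (a₁/a₂)³, so T₁/T₂ = (a₁/a₂)^(3/2).
a₁/a₂ = 7.384e+09 / 9.36e+06 = 788.889.
T₁/T₂ = (788.889)^(3/2) ≈ 2.216e+04.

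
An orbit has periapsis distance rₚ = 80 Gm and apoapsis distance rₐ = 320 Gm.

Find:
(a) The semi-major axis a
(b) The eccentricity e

Convert to SI: rₚ = 80 Gm = 8e+10 m; rₐ = 320 Gm = 3.2e+11 m.
(a) a = (rₚ + rₐ) / 2 = (8e+10 + 3.2e+11) / 2 ≈ 2e+11 m = 200 Gm.
(b) e = (rₐ − rₚ) / (rₐ + rₚ) = (3.2e+11 − 8e+10) / (3.2e+11 + 8e+10) ≈ 0.6.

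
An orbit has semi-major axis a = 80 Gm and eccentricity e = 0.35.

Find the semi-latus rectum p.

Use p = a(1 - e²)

Convert to SI: a = 80 Gm = 8e+10 m.
p = a (1 − e²).
p = 8e+10 · (1 − (0.35)²) = 8e+10 · 0.8775 ≈ 7.02e+10 m = 70.2 Gm.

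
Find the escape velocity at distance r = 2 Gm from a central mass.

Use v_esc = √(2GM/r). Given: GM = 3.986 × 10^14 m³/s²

Convert to SI: r = 2 Gm = 2e+09 m.
Escape velocity comes from setting total energy to zero: ½v² − GM/r = 0 ⇒ v_esc = √(2GM / r).
v_esc = √(2 · 3.986e+14 / 2e+09) m/s ≈ 631.3 m/s = 631.3 m/s.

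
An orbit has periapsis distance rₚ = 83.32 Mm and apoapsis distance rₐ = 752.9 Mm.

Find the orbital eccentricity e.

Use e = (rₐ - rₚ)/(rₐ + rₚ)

Convert to SI: rₚ = 83.32 Mm = 8.332e+07 m; rₐ = 752.9 Mm = 7.529e+08 m.
e = (rₐ − rₚ) / (rₐ + rₚ).
e = (7.529e+08 − 8.332e+07) / (7.529e+08 + 8.332e+07) = 6.6958e+08 / 8.3622e+08 ≈ 0.8007.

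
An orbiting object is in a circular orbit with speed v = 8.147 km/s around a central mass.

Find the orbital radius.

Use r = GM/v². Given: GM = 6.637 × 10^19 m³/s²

Convert to SI: v = 8.147 km/s = 8147 m/s.
For a circular orbit, v² = GM / r, so r = GM / v².
r = 6.637e+19 / (8147)² m ≈ 9.999e+11 m = 999.9 Gm.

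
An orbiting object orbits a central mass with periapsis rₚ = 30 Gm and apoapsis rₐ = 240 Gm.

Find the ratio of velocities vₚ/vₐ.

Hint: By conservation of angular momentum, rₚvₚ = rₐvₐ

Convert to SI: rₚ = 30 Gm = 3e+10 m; rₐ = 240 Gm = 2.4e+11 m.
Conservation of angular momentum gives rₚvₚ = rₐvₐ, so vₚ/vₐ = rₐ/rₚ.
vₚ/vₐ = 2.4e+11 / 3e+10 ≈ 8.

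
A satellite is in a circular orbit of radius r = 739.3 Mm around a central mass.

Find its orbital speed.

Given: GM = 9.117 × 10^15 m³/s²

Convert to SI: r = 739.3 Mm = 7.393e+08 m.
For a circular orbit, gravity supplies the centripetal force, so v = √(GM / r).
v = √(9.117e+15 / 7.393e+08) m/s ≈ 3512 m/s = 3.512 km/s.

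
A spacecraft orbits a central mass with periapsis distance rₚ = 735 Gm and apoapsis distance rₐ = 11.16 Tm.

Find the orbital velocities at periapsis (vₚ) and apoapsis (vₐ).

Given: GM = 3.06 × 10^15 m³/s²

Convert to SI: rₚ = 735 Gm = 7.35e+11 m; rₐ = 11.16 Tm = 1.116e+13 m.
Use the vis-viva equation v² = GM(2/r − 1/a) with a = (rₚ + rₐ)/2 = (7.35e+11 + 1.116e+13)/2 = 5.9475e+12 m.
vₚ = √(GM · (2/rₚ − 1/a)) = √(3.06e+15 · (2/7.35e+11 − 1/5.9475e+12)) m/s ≈ 88.39 m/s = 88.39 m/s.
vₐ = √(GM · (2/rₐ − 1/a)) = √(3.06e+15 · (2/1.116e+13 − 1/5.9475e+12)) m/s ≈ 5.821 m/s = 5.821 m/s.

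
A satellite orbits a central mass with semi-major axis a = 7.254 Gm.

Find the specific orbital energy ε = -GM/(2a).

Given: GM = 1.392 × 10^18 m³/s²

Convert to SI: a = 7.254 Gm = 7.254e+09 m.
ε = −GM / (2a).
ε = −1.392e+18 / (2 · 7.254e+09) J/kg ≈ -9.595e+07 J/kg = -95.95 MJ/kg.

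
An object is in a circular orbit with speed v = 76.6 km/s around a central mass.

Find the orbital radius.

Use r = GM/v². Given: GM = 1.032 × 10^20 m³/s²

Convert to SI: v = 76.6 km/s = 76600 m/s.
For a circular orbit, v² = GM / r, so r = GM / v².
r = 1.032e+20 / (76600)² m ≈ 1.759e+10 m = 17.59 Gm.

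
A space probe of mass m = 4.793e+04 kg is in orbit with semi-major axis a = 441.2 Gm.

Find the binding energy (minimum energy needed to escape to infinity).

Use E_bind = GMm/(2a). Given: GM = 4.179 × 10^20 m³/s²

Convert to SI: a = 441.2 Gm = 4.412e+11 m.
Total orbital energy is E = −GMm/(2a); binding energy is E_bind = −E = GMm/(2a).
E_bind = 4.179e+20 · 4.793e+04 / (2 · 4.412e+11) J ≈ 2.27e+13 J = 22.7 TJ.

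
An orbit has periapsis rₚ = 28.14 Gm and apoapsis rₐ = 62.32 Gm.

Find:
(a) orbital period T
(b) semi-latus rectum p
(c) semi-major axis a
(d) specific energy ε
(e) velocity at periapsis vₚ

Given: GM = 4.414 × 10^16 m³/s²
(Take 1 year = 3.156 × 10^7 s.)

Convert to SI: rₚ = 28.14 Gm = 2.814e+10 m; rₐ = 62.32 Gm = 6.232e+10 m.
(a) With a = (rₚ + rₐ)/2 = 4.523e+10 m, T = 2π √(a³/GM) = 2π √((4.523e+10)³/4.414e+16) s ≈ 2.877e+08 s
(b) From a = (rₚ + rₐ)/2 = 4.523e+10 m and e = (rₐ − rₚ)/(rₐ + rₚ) = 0.377847, p = a(1 − e²) = 4.523e+10 · (1 − (0.377847)²) ≈ 3.877e+10 m
(c) a = (rₚ + rₐ)/2 = (2.814e+10 + 6.232e+10)/2 ≈ 4.523e+10 m
(d) With a = (rₚ + rₐ)/2 = 4.523e+10 m, ε = −GM/(2a) = −4.414e+16/(2 · 4.523e+10) J/kg ≈ -4.88e+05 J/kg
(e) With a = (rₚ + rₐ)/2 = 4.523e+10 m, vₚ = √(GM (2/rₚ − 1/a)) = √(4.414e+16 · (2/2.814e+10 − 1/4.523e+10)) m/s ≈ 1470 m/s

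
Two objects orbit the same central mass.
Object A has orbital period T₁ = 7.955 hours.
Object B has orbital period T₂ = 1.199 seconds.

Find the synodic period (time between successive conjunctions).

Convert to SI: T₁ = 7.955 hours = 28638 s.
T_syn = |T₁ · T₂ / (T₁ − T₂)|.
T_syn = |28638 · 1.199 / (28638 − 1.199)| s ≈ 1.199 s = 1.199 seconds.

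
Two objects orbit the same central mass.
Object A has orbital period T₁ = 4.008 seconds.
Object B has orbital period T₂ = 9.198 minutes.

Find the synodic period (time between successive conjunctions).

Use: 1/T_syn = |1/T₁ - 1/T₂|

Convert to SI: T₂ = 9.198 minutes = 551.88 s.
T_syn = |T₁ · T₂ / (T₁ − T₂)|.
T_syn = |4.008 · 551.88 / (4.008 − 551.88)| s ≈ 4.037 s = 4.037 seconds.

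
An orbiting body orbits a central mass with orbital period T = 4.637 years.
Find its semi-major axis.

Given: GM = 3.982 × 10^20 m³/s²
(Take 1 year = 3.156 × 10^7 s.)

Convert to SI: T = 4.637 years = 1.46344e+08 s.
Invert Kepler's third law: a = (GM · T² / (4π²))^(1/3).
Substituting T = 1.46344e+08 s and GM = 3.982e+20 m³/s²:
a = (3.982e+20 · (1.46344e+08)² / (4π²))^(1/3) m
a ≈ 6e+11 m = 600 Gm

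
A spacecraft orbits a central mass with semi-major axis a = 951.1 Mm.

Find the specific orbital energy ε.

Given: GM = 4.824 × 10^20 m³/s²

Convert to SI: a = 951.1 Mm = 9.511e+08 m.
ε = −GM / (2a).
ε = −4.824e+20 / (2 · 9.511e+08) J/kg ≈ -2.536e+11 J/kg = -253.6 GJ/kg.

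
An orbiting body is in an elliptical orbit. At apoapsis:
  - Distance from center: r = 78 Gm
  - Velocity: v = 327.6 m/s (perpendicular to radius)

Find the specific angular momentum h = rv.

Convert to SI: r = 78 Gm = 7.8e+10 m.
With v perpendicular to r, h = r · v.
h = 7.8e+10 · 327.6 m²/s ≈ 2.555e+13 m²/s.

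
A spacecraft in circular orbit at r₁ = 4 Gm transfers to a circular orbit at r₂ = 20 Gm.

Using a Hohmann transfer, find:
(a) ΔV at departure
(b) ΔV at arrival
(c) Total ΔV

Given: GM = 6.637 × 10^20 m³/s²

Convert to SI: r₁ = 4 Gm = 4e+09 m; r₂ = 20 Gm = 2e+10 m.
Transfer semi-major axis: a_t = (r₁ + r₂)/2 = (4e+09 + 2e+10)/2 = 1.2e+10 m.
Circular speeds: v₁ = √(GM/r₁) = 407339 m/s, v₂ = √(GM/r₂) = 182168 m/s.
Transfer speeds (vis-viva v² = GM(2/r − 1/a_t)): v₁ᵗ = 525872 m/s, v₂ᵗ = 105174 m/s.
(a) ΔV₁ = |v₁ᵗ − v₁| ≈ 1.185e+05 m/s = 118.5 km/s.
(b) ΔV₂ = |v₂ − v₂ᵗ| ≈ 7.699e+04 m/s = 76.99 km/s.
(c) ΔV_total = ΔV₁ + ΔV₂ ≈ 1.955e+05 m/s = 195.5 km/s.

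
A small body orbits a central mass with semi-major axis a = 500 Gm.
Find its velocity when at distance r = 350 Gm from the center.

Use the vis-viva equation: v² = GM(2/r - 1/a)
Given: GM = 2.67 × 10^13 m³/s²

Convert to SI: a = 500 Gm = 5e+11 m; r = 350 Gm = 3.5e+11 m.
Vis-viva: v = √(GM · (2/r − 1/a)).
2/r − 1/a = 2/3.5e+11 − 1/5e+11 = 3.71429e-12 m⁻¹.
v = √(2.67e+13 · 3.71429e-12) m/s ≈ 9.958 m/s = 9.958 m/s.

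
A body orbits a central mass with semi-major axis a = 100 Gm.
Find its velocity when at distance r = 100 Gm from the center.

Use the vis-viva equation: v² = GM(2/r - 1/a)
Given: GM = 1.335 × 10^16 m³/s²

Convert to SI: a = 100 Gm = 1e+11 m; r = 100 Gm = 1e+11 m.
Vis-viva: v = √(GM · (2/r − 1/a)).
2/r − 1/a = 2/1e+11 − 1/1e+11 = 1e-11 m⁻¹.
v = √(1.335e+16 · 1e-11) m/s ≈ 365.4 m/s = 365.4 m/s.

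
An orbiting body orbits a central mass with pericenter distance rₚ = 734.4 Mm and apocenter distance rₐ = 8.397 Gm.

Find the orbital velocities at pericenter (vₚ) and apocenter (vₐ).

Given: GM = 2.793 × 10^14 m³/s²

Convert to SI: rₚ = 734.4 Mm = 7.344e+08 m; rₐ = 8.397 Gm = 8.397e+09 m.
Use the vis-viva equation v² = GM(2/r − 1/a) with a = (rₚ + rₐ)/2 = (7.344e+08 + 8.397e+09)/2 = 4.5657e+09 m.
vₚ = √(GM · (2/rₚ − 1/a)) = √(2.793e+14 · (2/7.344e+08 − 1/4.5657e+09)) m/s ≈ 836.3 m/s = 836.3 m/s.
vₐ = √(GM · (2/rₐ − 1/a)) = √(2.793e+14 · (2/8.397e+09 − 1/4.5657e+09)) m/s ≈ 73.15 m/s = 73.15 m/s.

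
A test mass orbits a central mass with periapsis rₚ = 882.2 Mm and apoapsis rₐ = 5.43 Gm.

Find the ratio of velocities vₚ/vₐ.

Convert to SI: rₚ = 882.2 Mm = 8.822e+08 m; rₐ = 5.43 Gm = 5.43e+09 m.
Conservation of angular momentum gives rₚvₚ = rₐvₐ, so vₚ/vₐ = rₐ/rₚ.
vₚ/vₐ = 5.43e+09 / 8.822e+08 ≈ 6.155.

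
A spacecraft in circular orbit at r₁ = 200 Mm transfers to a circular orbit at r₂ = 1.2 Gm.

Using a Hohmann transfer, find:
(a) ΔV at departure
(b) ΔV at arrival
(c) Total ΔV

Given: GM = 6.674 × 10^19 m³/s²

Convert to SI: r₁ = 200 Mm = 2e+08 m; r₂ = 1.2 Gm = 1.2e+09 m.
Transfer semi-major axis: a_t = (r₁ + r₂)/2 = (2e+08 + 1.2e+09)/2 = 7e+08 m.
Circular speeds: v₁ = √(GM/r₁) = 577668 m/s, v₂ = √(GM/r₂) = 235832 m/s.
Transfer speeds (vis-viva v² = GM(2/r − 1/a_t)): v₁ᵗ = 756345 m/s, v₂ᵗ = 126057 m/s.
(a) ΔV₁ = |v₁ᵗ − v₁| ≈ 1.787e+05 m/s = 178.7 km/s.
(b) ΔV₂ = |v₂ − v₂ᵗ| ≈ 1.098e+05 m/s = 109.8 km/s.
(c) ΔV_total = ΔV₁ + ΔV₂ ≈ 2.885e+05 m/s = 288.5 km/s.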